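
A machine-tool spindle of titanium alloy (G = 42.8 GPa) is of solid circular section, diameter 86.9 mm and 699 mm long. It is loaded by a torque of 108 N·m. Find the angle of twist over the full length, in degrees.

J = πd⁴/32 = π(0.0869)⁴/32 = 5.599×10^-6 m⁴.
θ = T·L/(G·J) = 108.0 × 0.699 / (42.8×10⁹ × 5.599×10^-6) = 3.150×10^-4 rad.

0.0181°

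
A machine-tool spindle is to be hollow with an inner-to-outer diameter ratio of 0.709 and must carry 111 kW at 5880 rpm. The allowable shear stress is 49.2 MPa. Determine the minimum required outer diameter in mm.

ω = 2π·5880/60 = 615.8 rad/s, so T = P/ω = 111×10³ / 615.8 = 180.3 N·m.
For a hollow shaft with d_i/d_o = 0.709: τ_max = 16T/(π d_o³ (1−k⁴)), so d_o = [16T/(π τ_allow (1−k⁴))]^(1/3) = [16·180.3/(π·4.92×10^7·0.7473)]^(1/3) = 0.02923 m.

29.2 mm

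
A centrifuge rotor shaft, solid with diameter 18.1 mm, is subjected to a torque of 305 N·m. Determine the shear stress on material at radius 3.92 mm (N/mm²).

J = πd⁴/32 = π(0.0181)⁴/32 = 1.054×10^-8 m⁴.
Shear stress varies linearly with radius: τ = T·r/J = 305.0 × 0.00392 / 1.054×10^-8 = 1.135×10^8 Pa.

113 N/mm²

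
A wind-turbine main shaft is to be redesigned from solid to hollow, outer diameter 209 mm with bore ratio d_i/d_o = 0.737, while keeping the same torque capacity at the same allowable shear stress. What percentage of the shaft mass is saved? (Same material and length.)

42.3 %

Equal τ_max and T ⇒ the solid shaft needs d_s³ = d_o³(1−k⁴), so d_s = 209·(1−0.737⁴)^(1/3) = 186.0 mm.
Area ratio A_h/A_s = d_o²(1−k²)/d_s² = (1−k²)/(1−k⁴)^(2/3) = 0.5767.
Mass saving = 1 − 0.5767 = 42.3 %.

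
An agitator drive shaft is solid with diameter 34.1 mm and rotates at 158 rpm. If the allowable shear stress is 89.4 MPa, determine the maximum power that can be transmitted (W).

11500 W

J = πd⁴/32 = π(0.0341)⁴/32 = 1.327×10^-7 m⁴.
T_max = τ_allow·J/r = 8.94×10^7 × 1.327×10^-7 / 0.0170 = 696.0 N·m.
ω = 2π·158/60 = 16.55 rad/s, so P_max = T_max·ω = 1.152×10^4 W.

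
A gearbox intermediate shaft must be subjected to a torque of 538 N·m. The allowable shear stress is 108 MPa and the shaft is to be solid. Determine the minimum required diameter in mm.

For a solid shaft τ_max = 16T/(πd³), so d = (16T/(π τ_allow))^(1/3) = (16·538.0/(π·1.08×10^8))^(1/3) = 0.02938 m.

29.4 mm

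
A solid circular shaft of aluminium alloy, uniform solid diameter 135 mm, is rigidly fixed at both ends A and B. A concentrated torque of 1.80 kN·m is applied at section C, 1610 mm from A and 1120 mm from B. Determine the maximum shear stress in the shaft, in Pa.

With uniform GJ and both ends fixed, compatibility θ_AC = θ_CB gives T_A·a = T_B·b, together with T_A + T_B = T₀.
T_A = T₀·b/(a+b) = 1800·1120/2730 = 738.5 N·m; T_B = 1062 N·m.
τ in each portion: τ_AC = 1.53×10^6 Pa, τ_CB = 2.20×10^6 Pa; maximum is in CB.
τ_max = T_CB·r/J = 1062·0.0675/3.26×10^-5 = 2.197×10^6 Pa.

2.20e6 Pa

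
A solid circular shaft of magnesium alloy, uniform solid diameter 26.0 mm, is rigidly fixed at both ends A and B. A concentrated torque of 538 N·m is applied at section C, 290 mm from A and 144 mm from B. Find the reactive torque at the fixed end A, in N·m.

With uniform GJ and both ends fixed, compatibility θ_AC = θ_CB gives T_A·a = T_B·b, together with T_A + T_B = T₀.
T_A = T₀·b/(a+b) = 538.0·144/434.0 = 178.5 N·m; T_B = 359.5 N·m.

179 N·m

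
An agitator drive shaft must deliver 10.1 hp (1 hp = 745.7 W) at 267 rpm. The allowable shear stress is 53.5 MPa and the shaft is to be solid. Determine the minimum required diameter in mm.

29.5 mm

ω = 2π·267/60 = 27.96 rad/s, so T = P/ω = 10.1×745.7 / 27.96 = 269.4 N·m.
For a solid shaft τ_max = 16T/(πd³), so d = (16T/(π τ_allow))^(1/3) = (16·269.4/(π·5.35×10^7))^(1/3) = 0.02949 m.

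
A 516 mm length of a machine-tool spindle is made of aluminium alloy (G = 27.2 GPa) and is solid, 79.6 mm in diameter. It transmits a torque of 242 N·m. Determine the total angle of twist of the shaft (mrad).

J = πd⁴/32 = π(0.0796)⁴/32 = 3.941×10^-6 m⁴.
θ = T·L/(G·J) = 242.0 × 0.516 / (27.2×10⁹ × 3.941×10^-6) = 1.165×10^-3 rad.

1.16 mrad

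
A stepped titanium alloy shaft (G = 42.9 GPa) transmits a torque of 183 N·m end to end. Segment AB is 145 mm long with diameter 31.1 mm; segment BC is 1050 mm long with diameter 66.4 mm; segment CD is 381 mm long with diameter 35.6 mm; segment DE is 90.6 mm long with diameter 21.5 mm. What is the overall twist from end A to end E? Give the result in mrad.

J_AB = π(0.0311)⁴/32 = 9.18×10^-8 m⁴; J_BC = π(0.0664)⁴/32 = 1.91×10^-6 m⁴; J_CD = π(0.0356)⁴/32 = 1.58×10^-7 m⁴; J_DE = π(0.0215)⁴/32 = 2.10×10^-8 m⁴.
θ = (T/G)·Σ L_i/J_i = (183.0/42.9×10⁹)·(0.145/9.18×10^-8 + 1.05/1.91×10^-6 + 0.381/1.58×10^-7 + 0.0906/2.10×10^-8) = 0.03781 rad.

37.8 mrad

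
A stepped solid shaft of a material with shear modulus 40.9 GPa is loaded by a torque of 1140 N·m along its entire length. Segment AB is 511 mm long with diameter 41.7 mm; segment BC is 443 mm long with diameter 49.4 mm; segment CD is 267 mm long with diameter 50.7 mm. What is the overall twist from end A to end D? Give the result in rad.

0.0806 rad

J_AB = π(0.0417)⁴/32 = 2.97×10^-7 m⁴; J_BC = π(0.0494)⁴/32 = 5.85×10^-7 m⁴; J_CD = π(0.0507)⁴/32 = 6.49×10^-7 m⁴.
θ = (T/G)·Σ L_i/J_i = (1140/40.9×10⁹)·(0.511/2.97×10^-7 + 0.443/5.85×10^-7 + 0.267/6.49×10^-7) = 0.08057 rad.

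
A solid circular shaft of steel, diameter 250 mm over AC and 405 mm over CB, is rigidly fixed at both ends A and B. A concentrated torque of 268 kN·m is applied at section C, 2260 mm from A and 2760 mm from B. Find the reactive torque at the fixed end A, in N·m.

Compatibility: T_A·a/J_AC = T_B·b/J_CB with T_A + T_B = T₀.
J_AC = 3.83×10^-4 m⁴, J_CB = 2.64×10^-3 m⁴, so T_A = T₀·(J_AC/a)/((J_AC/a)+(J_CB/b)) = 40360 N·m, T_B = 227600 N·m.

40400 N·m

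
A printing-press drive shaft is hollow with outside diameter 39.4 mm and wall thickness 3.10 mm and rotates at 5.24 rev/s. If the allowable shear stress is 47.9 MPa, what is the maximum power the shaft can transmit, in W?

9390 W

J = π(d_o⁴ − d_i⁴)/32 = π(0.0394⁴ − 0.0332⁴)/32 = 1.173×10^-7 m⁴.
T_max = τ_allow·J/r = 4.79×10^7 × 1.173×10^-7 / 0.0197 = 285.2 N·m.
ω = 2π·5.24 = 32.92 rad/s, so P_max = T_max·ω = 9391 W.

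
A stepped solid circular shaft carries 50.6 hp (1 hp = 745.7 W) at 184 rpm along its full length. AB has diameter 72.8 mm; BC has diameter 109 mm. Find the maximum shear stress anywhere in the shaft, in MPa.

25.8 MPa

ω = 2π·184/60 = 19.27 rad/s, so T = P/ω = 50.6×745.7 / 19.27 = 1958 N·m.
Under the same torque, τ_max = 16T/(πd³) is largest where d is smallest — segment AB (d = 72.8 mm).
τ_max = 16·1958/(π·(0.0728)³) = 2.585×10^7 Pa.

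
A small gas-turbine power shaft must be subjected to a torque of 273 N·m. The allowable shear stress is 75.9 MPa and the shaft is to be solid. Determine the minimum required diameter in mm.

For a solid shaft τ_max = 16T/(πd³), so d = (16T/(π τ_allow))^(1/3) = (16·273.0/(π·7.59×10^7))^(1/3) = 0.02636 m.

26.4 mm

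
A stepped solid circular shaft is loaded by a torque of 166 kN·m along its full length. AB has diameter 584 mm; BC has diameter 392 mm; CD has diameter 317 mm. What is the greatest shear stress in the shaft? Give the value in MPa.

Under the same torque, τ_max = 16T/(πd³) is largest where d is smallest — segment CD (d = 317 mm).
τ_max = 16·166000/(π·(0.317)³) = 2.654×10^7 Pa.

26.5 MPa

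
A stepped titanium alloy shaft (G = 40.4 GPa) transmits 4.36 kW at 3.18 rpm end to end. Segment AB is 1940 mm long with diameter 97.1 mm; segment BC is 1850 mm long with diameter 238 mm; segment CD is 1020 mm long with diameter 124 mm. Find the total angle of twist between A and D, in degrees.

5.05°

ω = 2π·3.18/60 = 0.3330 rad/s, so T = P/ω = 4.36×10³ / 0.3330 = 13090 N·m.
J_AB = π(0.0971)⁴/32 = 8.73×10^-6 m⁴; J_BC = π(0.238)⁴/32 = 3.15×10^-4 m⁴; J_CD = π(0.124)⁴/32 = 2.32×10^-5 m⁴.
θ = (T/G)·Σ L_i/J_i = (13090/40.4×10⁹)·(1.94/8.73×10^-6 + 1.85/3.15×10^-4 + 1.02/2.32×10^-5) = 0.08819 rad.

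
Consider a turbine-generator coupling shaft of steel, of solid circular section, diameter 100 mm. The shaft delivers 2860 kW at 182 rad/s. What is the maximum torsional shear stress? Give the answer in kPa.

80000 kPa

ω = 182 rad/s, so T = P/ω = 2860×10³ / 182.0 = 15710 N·m.
J = πd⁴/32 = π(0.100)⁴/32 = 9.817×10^-6 m⁴.
τ_max = T·r/J = 15710 × 0.0500 / 9.817×10^-6 = 8.003×10^7 Pa.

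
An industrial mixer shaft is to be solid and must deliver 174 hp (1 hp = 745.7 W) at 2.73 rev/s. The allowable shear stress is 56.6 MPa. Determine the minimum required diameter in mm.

ω = 2π·2.73 = 17.15 rad/s, so T = P/ω = 174×745.7 / 17.15 = 7564 N·m.
For a solid shaft τ_max = 16T/(πd³), so d = (16T/(π τ_allow))^(1/3) = (16·7564/(π·5.66×10^7))^(1/3) = 0.08796 m.

88.0 mm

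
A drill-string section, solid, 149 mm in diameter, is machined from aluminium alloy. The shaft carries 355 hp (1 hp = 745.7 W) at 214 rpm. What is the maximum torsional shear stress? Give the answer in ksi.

ω = 2π·214/60 = 22.41 rad/s, so T = P/ω = 355×745.7 / 22.41 = 11810 N·m.
J = πd⁴/32 = π(0.149)⁴/32 = 4.839×10^-5 m⁴.
τ_max = T·r/J = 11810 × 0.0745 / 4.839×10^-5 = 1.819×10^7 Pa.

2.64 ksi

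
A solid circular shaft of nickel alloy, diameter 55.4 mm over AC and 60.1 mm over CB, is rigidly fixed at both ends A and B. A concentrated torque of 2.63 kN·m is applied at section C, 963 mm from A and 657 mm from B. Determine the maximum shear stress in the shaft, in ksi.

6.00 ksi

Compatibility: T_A·a/J_AC = T_B·b/J_CB with T_A + T_B = T₀.
J_AC = 9.25×10^-7 m⁴, J_CB = 1.28×10^-6 m⁴, so T_A = T₀·(J_AC/a)/((J_AC/a)+(J_CB/b)) = 868.0 N·m, T_B = 1762 N·m.
τ in each portion: τ_AC = 2.60×10^7 Pa, τ_CB = 4.13×10^7 Pa; maximum is in CB.
τ_max = T_CB·r/J = 1762·0.0301/1.28×10^-6 = 4.134×10^7 Pa.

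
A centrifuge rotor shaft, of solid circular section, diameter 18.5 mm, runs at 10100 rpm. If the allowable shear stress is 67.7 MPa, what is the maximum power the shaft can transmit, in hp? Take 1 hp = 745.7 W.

119 hp

J = πd⁴/32 = π(0.0185)⁴/32 = 1.150×10^-8 m⁴.
T_max = τ_allow·J/r = 6.77×10^7 × 1.150×10^-8 / 0.00925 = 84.17 N·m.
ω = 2π·10100/60 = 1058 rad/s, so P_max = T_max·ω = 8.902×10^4 W.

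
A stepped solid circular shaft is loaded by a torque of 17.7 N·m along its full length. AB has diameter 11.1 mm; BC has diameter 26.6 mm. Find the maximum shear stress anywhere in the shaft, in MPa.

Under the same torque, τ_max = 16T/(πd³) is largest where d is smallest — segment AB (d = 11.1 mm).
τ_max = 16·17.70/(π·(0.0111)³) = 6.591×10^7 Pa.

65.9 MPa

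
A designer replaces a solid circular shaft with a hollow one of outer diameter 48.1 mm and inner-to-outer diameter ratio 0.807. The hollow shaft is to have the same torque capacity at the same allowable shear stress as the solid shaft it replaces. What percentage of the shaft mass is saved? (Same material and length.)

49.6 %

Equal τ_max and T ⇒ the solid shaft needs d_s³ = d_o³(1−k⁴), so d_s = 48.1·(1−0.807⁴)^(1/3) = 40.02 mm.
Area ratio A_h/A_s = d_o²(1−k²)/d_s² = (1−k²)/(1−k⁴)^(2/3) = 0.5038.
Mass saving = 1 − 0.5038 = 49.6 %.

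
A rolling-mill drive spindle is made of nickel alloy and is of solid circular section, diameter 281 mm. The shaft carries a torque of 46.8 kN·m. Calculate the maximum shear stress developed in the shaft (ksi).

J = πd⁴/32 = π(0.281)⁴/32 = 6.121×10^-4 m⁴.
τ_max = T·r/J = 46800 × 0.141 / 6.121×10^-4 = 1.074×10^7 Pa.

1.56 ksi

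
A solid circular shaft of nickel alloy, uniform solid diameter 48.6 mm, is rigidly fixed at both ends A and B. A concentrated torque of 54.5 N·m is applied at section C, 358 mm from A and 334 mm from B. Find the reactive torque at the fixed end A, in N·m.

26.3 N·m

With uniform GJ and both ends fixed, compatibility θ_AC = θ_CB gives T_A·a = T_B·b, together with T_A + T_B = T₀.
T_A = T₀·b/(a+b) = 54.50·334/692.0 = 26.30 N·m; T_B = 28.20 N·m.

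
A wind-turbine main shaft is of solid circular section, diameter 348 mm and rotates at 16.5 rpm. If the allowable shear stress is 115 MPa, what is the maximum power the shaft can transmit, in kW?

1640 kW

J = πd⁴/32 = π(0.348)⁴/32 = 1.440×10^-3 m⁴.
T_max = τ_allow·J/r = 1.15×10^8 × 1.440×10^-3 / 0.174 = 951600 N·m.
ω = 2π·16.5/60 = 1.728 rad/s, so P_max = T_max·ω = 1.644×10^6 W.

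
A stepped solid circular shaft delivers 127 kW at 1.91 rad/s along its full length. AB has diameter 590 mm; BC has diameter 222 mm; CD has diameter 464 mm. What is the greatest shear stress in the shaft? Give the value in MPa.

31.0 MPa

ω = 1.91 rad/s, so T = P/ω = 127×10³ / 1.910 = 66490 N·m.
Under the same torque, τ_max = 16T/(πd³) is largest where d is smallest — segment BC (d = 222 mm).
τ_max = 16·66490/(π·(0.222)³) = 3.095×10^7 Pa.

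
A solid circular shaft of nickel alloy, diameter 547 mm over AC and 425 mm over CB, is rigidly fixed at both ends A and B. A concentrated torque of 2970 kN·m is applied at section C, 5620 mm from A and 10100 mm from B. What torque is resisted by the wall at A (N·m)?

Compatibility: T_A·a/J_AC = T_B·b/J_CB with T_A + T_B = T₀.
J_AC = 8.79×10^-3 m⁴, J_CB = 3.20×10^-3 m⁴, so T_A = T₀·(J_AC/a)/((J_AC/a)+(J_CB/b)) = 2.469e6 N·m, T_B = 500700 N·m.

2.47e6 N·m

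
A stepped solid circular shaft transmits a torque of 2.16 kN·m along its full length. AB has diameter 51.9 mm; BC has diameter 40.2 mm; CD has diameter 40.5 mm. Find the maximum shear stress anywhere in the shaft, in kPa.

Under the same torque, τ_max = 16T/(πd³) is largest where d is smallest — segment BC (d = 40.2 mm).
τ_max = 16·2160/(π·(0.0402)³) = 1.693×10^8 Pa.

169000 kPa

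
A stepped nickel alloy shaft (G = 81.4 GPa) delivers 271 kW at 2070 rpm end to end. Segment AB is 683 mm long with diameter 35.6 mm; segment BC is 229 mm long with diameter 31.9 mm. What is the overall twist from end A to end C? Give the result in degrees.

5.79°

ω = 2π·2070/60 = 216.8 rad/s, so T = P/ω = 271×10³ / 216.8 = 1250 N·m.
J_AB = π(0.0356)⁴/32 = 1.58×10^-7 m⁴; J_BC = π(0.0319)⁴/32 = 1.02×10^-7 m⁴.
θ = (T/G)·Σ L_i/J_i = (1250/81.4×10⁹)·(0.683/1.58×10^-7 + 0.229/1.02×10^-7) = 0.1011 rad.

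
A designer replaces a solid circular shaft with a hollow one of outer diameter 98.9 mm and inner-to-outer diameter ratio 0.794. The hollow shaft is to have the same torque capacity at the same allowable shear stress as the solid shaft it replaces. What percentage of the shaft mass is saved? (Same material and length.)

48.2 %

Equal τ_max and T ⇒ the solid shaft needs d_s³ = d_o³(1−k⁴), so d_s = 98.9·(1−0.794⁴)^(1/3) = 83.53 mm.
Area ratio A_h/A_s = d_o²(1−k²)/d_s² = (1−k²)/(1−k⁴)^(2/3) = 0.5180.
Mass saving = 1 − 0.5180 = 48.2 %.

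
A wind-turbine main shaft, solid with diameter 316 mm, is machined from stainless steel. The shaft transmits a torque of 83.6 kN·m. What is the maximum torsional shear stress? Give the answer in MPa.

J = πd⁴/32 = π(0.316)⁴/32 = 9.789×10^-4 m⁴.
τ_max = T·r/J = 83600 × 0.158 / 9.789×10^-4 = 1.349×10^7 Pa.

13.5 MPa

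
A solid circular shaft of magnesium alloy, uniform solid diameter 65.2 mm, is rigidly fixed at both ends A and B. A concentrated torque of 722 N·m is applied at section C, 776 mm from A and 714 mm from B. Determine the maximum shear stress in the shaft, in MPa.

6.91 MPa

With uniform GJ and both ends fixed, compatibility θ_AC = θ_CB gives T_A·a = T_B·b, together with T_A + T_B = T₀.
T_A = T₀·b/(a+b) = 722.0·714/1490 = 346.0 N·m; T_B = 376.0 N·m.
τ in each portion: τ_AC = 6.36×10^6 Pa, τ_CB = 6.91×10^6 Pa; maximum is in CB.
τ_max = T_CB·r/J = 376.0·0.0326/1.77×10^-6 = 6.909×10^6 Pa.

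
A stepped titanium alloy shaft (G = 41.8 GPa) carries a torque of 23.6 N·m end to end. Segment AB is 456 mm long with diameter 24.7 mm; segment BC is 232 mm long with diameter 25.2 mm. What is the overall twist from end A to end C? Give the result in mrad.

10.4 mrad

J_AB = π(0.0247)⁴/32 = 3.65×10^-8 m⁴; J_BC = π(0.0252)⁴/32 = 3.96×10^-8 m⁴.
θ = (T/G)·Σ L_i/J_i = (23.60/41.8×10⁹)·(0.456/3.65×10^-8 + 0.232/3.96×10^-8) = 0.01035 rad.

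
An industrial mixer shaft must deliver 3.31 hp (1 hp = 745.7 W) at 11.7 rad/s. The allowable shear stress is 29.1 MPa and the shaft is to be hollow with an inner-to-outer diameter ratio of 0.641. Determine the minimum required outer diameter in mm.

35.4 mm

ω = 11.7 rad/s, so T = P/ω = 3.31×745.7 / 11.70 = 211.0 N·m.
For a hollow shaft with d_i/d_o = 0.641: τ_max = 16T/(π d_o³ (1−k⁴)), so d_o = [16T/(π τ_allow (1−k⁴))]^(1/3) = [16·211.0/(π·2.91×10^7·0.8312)]^(1/3) = 0.03542 m.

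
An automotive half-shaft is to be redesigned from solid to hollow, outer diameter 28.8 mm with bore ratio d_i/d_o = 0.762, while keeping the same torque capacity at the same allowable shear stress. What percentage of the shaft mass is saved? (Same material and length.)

Equal τ_max and T ⇒ the solid shaft needs d_s³ = d_o³(1−k⁴), so d_s = 28.8·(1−0.762⁴)^(1/3) = 25.11 mm.
Area ratio A_h/A_s = d_o²(1−k²)/d_s² = (1−k²)/(1−k⁴)^(2/3) = 0.5516.
Mass saving = 1 − 0.5516 = 44.8 %.

44.8 %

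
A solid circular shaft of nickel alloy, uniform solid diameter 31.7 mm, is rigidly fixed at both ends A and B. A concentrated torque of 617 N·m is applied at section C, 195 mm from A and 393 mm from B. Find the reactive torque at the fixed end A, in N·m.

412 N·m

With uniform GJ and both ends fixed, compatibility θ_AC = θ_CB gives T_A·a = T_B·b, together with T_A + T_B = T₀.
T_A = T₀·b/(a+b) = 617.0·393/588.0 = 412.4 N·m; T_B = 204.6 N·m.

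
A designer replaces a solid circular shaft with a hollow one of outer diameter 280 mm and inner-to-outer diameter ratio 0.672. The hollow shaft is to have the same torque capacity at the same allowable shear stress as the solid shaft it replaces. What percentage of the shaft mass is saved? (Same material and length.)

Equal τ_max and T ⇒ the solid shaft needs d_s³ = d_o³(1−k⁴), so d_s = 280·(1−0.672⁴)^(1/3) = 259.5 mm.
Area ratio A_h/A_s = d_o²(1−k²)/d_s² = (1−k²)/(1−k⁴)^(2/3) = 0.6385.
Mass saving = 1 − 0.6385 = 36.2 %.

36.2 %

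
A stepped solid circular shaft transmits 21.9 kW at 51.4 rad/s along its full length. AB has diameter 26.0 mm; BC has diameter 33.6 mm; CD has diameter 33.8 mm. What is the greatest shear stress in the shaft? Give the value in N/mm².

ω = 51.4 rad/s, so T = P/ω = 21.9×10³ / 51.40 = 426.1 N·m.
Under the same torque, τ_max = 16T/(πd³) is largest where d is smallest — segment AB (d = 26.0 mm).
τ_max = 16·426.1/(π·(0.0260)³) = 1.235×10^8 Pa.

123 N/mm²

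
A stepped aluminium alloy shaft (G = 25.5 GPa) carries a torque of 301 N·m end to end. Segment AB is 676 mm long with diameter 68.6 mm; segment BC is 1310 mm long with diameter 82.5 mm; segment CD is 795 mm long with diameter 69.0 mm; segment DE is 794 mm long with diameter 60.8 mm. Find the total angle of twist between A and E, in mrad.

18.3 mrad

J_AB = π(0.0686)⁴/32 = 2.17×10^-6 m⁴; J_BC = π(0.0825)⁴/32 = 4.55×10^-6 m⁴; J_CD = π(0.0690)⁴/32 = 2.23×10^-6 m⁴; J_DE = π(0.0608)⁴/32 = 1.34×10^-6 m⁴.
θ = (T/G)·Σ L_i/J_i = (301.0/25.5×10⁹)·(0.676/2.17×10^-6 + 1.31/4.55×10^-6 + 0.795/2.23×10^-6 + 0.794/1.34×10^-6) = 0.01827 rad.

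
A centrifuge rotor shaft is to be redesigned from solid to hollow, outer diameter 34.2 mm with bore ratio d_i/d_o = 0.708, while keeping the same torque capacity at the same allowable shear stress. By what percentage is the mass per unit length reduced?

Equal τ_max and T ⇒ the solid shaft needs d_s³ = d_o³(1−k⁴), so d_s = 34.2·(1−0.708⁴)^(1/3) = 31.06 mm.
Area ratio A_h/A_s = d_o²(1−k²)/d_s² = (1−k²)/(1−k⁴)^(2/3) = 0.6049.
Mass saving = 1 − 0.6049 = 39.5 %.

39.5 %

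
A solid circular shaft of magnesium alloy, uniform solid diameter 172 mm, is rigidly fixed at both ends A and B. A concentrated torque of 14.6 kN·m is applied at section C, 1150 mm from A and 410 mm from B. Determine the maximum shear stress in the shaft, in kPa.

With uniform GJ and both ends fixed, compatibility θ_AC = θ_CB gives T_A·a = T_B·b, together with T_A + T_B = T₀.
T_A = T₀·b/(a+b) = 14600·410/1560 = 3837 N·m; T_B = 10760 N·m.
τ in each portion: τ_AC = 3.84×10^6 Pa, τ_CB = 1.08×10^7 Pa; maximum is in CB.
τ_max = T_CB·r/J = 10760·0.0860/8.59×10^-5 = 1.077×10^7 Pa.

10800 kPa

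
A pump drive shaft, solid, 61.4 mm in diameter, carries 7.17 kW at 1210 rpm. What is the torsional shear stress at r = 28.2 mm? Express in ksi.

0.166 ksi

ω = 2π·1210/60 = 126.7 rad/s, so T = P/ω = 7.17×10³ / 126.7 = 56.59 N·m.
J = πd⁴/32 = π(0.0614)⁴/32 = 1.395×10^-6 m⁴.
Shear stress varies linearly with radius: τ = T·r/J = 56.59 × 0.0282 / 1.395×10^-6 = 1.144×10^6 Pa.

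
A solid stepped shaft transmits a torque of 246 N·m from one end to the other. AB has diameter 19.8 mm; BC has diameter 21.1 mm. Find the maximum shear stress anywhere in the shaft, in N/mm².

Under the same torque, τ_max = 16T/(πd³) is largest where d is smallest — segment AB (d = 19.8 mm).
τ_max = 16·246.0/(π·(0.0198)³) = 1.614×10^8 Pa.

161 N/mm²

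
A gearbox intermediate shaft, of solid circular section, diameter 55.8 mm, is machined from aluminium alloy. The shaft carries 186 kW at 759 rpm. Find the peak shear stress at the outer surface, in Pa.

ω = 2π·759/60 = 79.48 rad/s, so T = P/ω = 186×10³ / 79.48 = 2340 N·m.
J = πd⁴/32 = π(0.0558)⁴/32 = 9.518×10^-7 m⁴.
τ_max = T·r/J = 2340 × 0.0279 / 9.518×10^-7 = 6.860×10^7 Pa.

6.86e7 Pa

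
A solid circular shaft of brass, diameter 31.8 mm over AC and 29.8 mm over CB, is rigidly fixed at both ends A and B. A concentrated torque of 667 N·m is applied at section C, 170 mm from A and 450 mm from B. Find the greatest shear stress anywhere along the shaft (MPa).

Compatibility: T_A·a/J_AC = T_B·b/J_CB with T_A + T_B = T₀.
J_AC = 1.00×10^-7 m⁴, J_CB = 7.74×10^-8 m⁴, so T_A = T₀·(J_AC/a)/((J_AC/a)+(J_CB/b)) = 516.5 N·m, T_B = 150.5 N·m.
τ in each portion: τ_AC = 8.18×10^7 Pa, τ_CB = 2.90×10^7 Pa; maximum is in AC.
τ_max = T_AC·r/J = 516.5·0.0159/1.00×10^-7 = 8.180×10^7 Pa.

81.8 MPa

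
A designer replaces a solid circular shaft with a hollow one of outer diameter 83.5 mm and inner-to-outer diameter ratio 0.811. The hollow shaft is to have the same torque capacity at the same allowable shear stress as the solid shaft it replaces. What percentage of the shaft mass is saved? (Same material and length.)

Equal τ_max and T ⇒ the solid shaft needs d_s³ = d_o³(1−k⁴), so d_s = 83.5·(1−0.811⁴)^(1/3) = 69.13 mm.
Area ratio A_h/A_s = d_o²(1−k²)/d_s² = (1−k²)/(1−k⁴)^(2/3) = 0.4994.
Mass saving = 1 − 0.4994 = 50.1 %.

50.1 %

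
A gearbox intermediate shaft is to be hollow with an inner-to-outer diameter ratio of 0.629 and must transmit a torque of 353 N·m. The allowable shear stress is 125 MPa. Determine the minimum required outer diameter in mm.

For a hollow shaft with d_i/d_o = 0.629: τ_max = 16T/(π d_o³ (1−k⁴)), so d_o = [16T/(π τ_allow (1−k⁴))]^(1/3) = [16·353.0/(π·1.25×10^8·0.8435)]^(1/3) = 0.02574 m.

25.7 mm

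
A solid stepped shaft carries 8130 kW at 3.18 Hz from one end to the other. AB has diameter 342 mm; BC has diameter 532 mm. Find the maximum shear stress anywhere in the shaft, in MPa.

ω = 2π·3.18 = 19.98 rad/s, so T = P/ω = 8130×10³ / 19.98 = 406900 N·m.
Under the same torque, τ_max = 16T/(πd³) is largest where d is smallest — segment AB (d = 342 mm).
τ_max = 16·406900/(π·(0.342)³) = 5.181×10^7 Pa.

51.8 MPa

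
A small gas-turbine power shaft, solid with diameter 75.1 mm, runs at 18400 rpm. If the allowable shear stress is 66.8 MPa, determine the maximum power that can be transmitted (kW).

10700 kW

J = πd⁴/32 = π(0.0751)⁴/32 = 3.123×10^-6 m⁴.
T_max = τ_allow·J/r = 6.68×10^7 × 3.123×10^-6 / 0.0376 = 5556 N·m.
ω = 2π·18400/60 = 1927 rad/s, so P_max = T_max·ω = 1.070×10^7 W.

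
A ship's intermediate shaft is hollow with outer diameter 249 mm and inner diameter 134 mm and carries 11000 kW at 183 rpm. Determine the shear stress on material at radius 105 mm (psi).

ω = 2π·183/60 = 19.16 rad/s, so T = P/ω = 11000×10³ / 19.16 = 574000 N·m.
J = π(d_o⁴ − d_i⁴)/32 = π(0.249⁴ − 0.134⁴)/32 = 3.457×10^-4 m⁴.
Shear stress varies linearly with radius: τ = T·r/J = 574000 × 0.105 / 3.457×10^-4 = 1.743×10^8 Pa.

25300 psi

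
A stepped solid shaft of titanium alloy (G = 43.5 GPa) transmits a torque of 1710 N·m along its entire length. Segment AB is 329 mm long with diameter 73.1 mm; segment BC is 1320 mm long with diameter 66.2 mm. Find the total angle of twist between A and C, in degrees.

J_AB = π(0.0731)⁴/32 = 2.80×10^-6 m⁴; J_BC = π(0.0662)⁴/32 = 1.89×10^-6 m⁴.
θ = (T/G)·Σ L_i/J_i = (1710/43.5×10⁹)·(0.329/2.80×10^-6 + 1.32/1.89×10^-6) = 0.03213 rad.

1.84°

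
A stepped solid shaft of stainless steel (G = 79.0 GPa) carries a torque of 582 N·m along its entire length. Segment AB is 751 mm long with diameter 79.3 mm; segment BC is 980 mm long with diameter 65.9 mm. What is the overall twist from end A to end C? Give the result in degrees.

J_AB = π(0.0793)⁴/32 = 3.88×10^-6 m⁴; J_BC = π(0.0659)⁴/32 = 1.85×10^-6 m⁴.
θ = (T/G)·Σ L_i/J_i = (582.0/79.0×10⁹)·(0.751/3.88×10^-6 + 0.980/1.85×10^-6) = 5.324×10^-3 rad.

0.305°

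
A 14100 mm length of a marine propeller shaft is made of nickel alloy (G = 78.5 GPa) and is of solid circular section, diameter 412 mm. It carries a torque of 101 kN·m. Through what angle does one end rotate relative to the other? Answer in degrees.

0.367°

J = πd⁴/32 = π(0.412)⁴/32 = 2.829×10^-3 m⁴.
θ = T·L/(G·J) = 101000 × 14.1 / (78.5×10⁹ × 2.829×10^-3) = 6.413×10^-3 rad.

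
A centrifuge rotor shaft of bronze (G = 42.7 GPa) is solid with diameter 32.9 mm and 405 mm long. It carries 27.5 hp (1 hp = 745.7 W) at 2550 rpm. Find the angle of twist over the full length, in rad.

ω = 2π·2550/60 = 267.0 rad/s, so T = P/ω = 27.5×745.7 / 267.0 = 76.79 N·m.
J = πd⁴/32 = π(0.0329)⁴/32 = 1.150×10^-7 m⁴.
θ = T·L/(G·J) = 76.79 × 0.405 / (42.7×10⁹ × 1.150×10^-7) = 6.332×10^-3 rad.

0.00633 rad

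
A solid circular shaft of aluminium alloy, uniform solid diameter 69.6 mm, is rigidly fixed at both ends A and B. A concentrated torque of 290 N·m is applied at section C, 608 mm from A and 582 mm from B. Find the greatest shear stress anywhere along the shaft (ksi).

0.325 ksi

With uniform GJ and both ends fixed, compatibility θ_AC = θ_CB gives T_A·a = T_B·b, together with T_A + T_B = T₀.
T_A = T₀·b/(a+b) = 290.0·582/1190 = 141.8 N·m; T_B = 148.2 N·m.
τ in each portion: τ_AC = 2.14×10^6 Pa, τ_CB = 2.24×10^6 Pa; maximum is in CB.
τ_max = T_CB·r/J = 148.2·0.0348/2.30×10^-6 = 2.238×10^6 Pa.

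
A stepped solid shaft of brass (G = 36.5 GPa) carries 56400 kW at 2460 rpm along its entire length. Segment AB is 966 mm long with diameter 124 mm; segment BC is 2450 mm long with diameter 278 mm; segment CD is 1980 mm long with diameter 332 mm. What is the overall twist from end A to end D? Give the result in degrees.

16.3°

ω = 2π·2460/60 = 257.6 rad/s, so T = P/ω = 56400×10³ / 257.6 = 218900 N·m.
J_AB = π(0.124)⁴/32 = 2.32×10^-5 m⁴; J_BC = π(0.278)⁴/32 = 5.86×10^-4 m⁴; J_CD = π(0.332)⁴/32 = 1.19×10^-3 m⁴.
θ = (T/G)·Σ L_i/J_i = (218900/36.5×10⁹)·(0.966/2.32×10^-5 + 2.45/5.86×10^-4 + 1.98/1.19×10^-3) = 0.2847 rad.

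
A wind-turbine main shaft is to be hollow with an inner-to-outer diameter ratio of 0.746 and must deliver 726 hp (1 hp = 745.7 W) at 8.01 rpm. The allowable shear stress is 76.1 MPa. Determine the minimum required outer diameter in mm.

ω = 2π·8.01/60 = 0.8388 rad/s, so T = P/ω = 726×745.7 / 0.8388 = 645400 N·m.
For a hollow shaft with d_i/d_o = 0.746: τ_max = 16T/(π d_o³ (1−k⁴)), so d_o = [16T/(π τ_allow (1−k⁴))]^(1/3) = [16·645400/(π·7.61×10^7·0.6903)]^(1/3) = 0.3970 m.

397 mm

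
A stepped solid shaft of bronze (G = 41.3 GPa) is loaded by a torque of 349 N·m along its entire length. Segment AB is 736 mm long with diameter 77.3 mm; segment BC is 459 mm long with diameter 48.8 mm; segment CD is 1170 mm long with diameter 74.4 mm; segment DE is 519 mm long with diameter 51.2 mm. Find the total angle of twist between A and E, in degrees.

J_AB = π(0.0773)⁴/32 = 3.51×10^-6 m⁴; J_BC = π(0.0488)⁴/32 = 5.57×10^-7 m⁴; J_CD = π(0.0744)⁴/32 = 3.01×10^-6 m⁴; J_DE = π(0.0512)⁴/32 = 6.75×10^-7 m⁴.
θ = (T/G)·Σ L_i/J_i = (349.0/41.3×10⁹)·(0.736/3.51×10^-6 + 0.459/5.57×10^-7 + 1.17/3.01×10^-6 + 0.519/6.75×10^-7) = 0.01853 rad.

1.06°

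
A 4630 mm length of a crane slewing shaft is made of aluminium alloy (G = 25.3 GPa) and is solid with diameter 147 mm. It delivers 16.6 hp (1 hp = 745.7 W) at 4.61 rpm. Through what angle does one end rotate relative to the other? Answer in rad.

ω = 2π·4.61/60 = 0.4828 rad/s, so T = P/ω = 16.6×745.7 / 0.4828 = 25640 N·m.
J = πd⁴/32 = π(0.147)⁴/32 = 4.584×10^-5 m⁴.
θ = T·L/(G·J) = 25640 × 4.63 / (25.3×10⁹ × 4.584×10^-5) = 0.1024 rad.

0.102 rad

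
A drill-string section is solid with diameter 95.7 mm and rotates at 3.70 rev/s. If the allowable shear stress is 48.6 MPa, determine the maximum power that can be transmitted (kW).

194 kW

J = πd⁴/32 = π(0.0957)⁴/32 = 8.235×10^-6 m⁴.
T_max = τ_allow·J/r = 4.86×10^7 × 8.235×10^-6 / 0.0479 = 8364 N·m.
ω = 2π·3.70 = 23.25 rad/s, so P_max = T_max·ω = 1.944×10^5 W.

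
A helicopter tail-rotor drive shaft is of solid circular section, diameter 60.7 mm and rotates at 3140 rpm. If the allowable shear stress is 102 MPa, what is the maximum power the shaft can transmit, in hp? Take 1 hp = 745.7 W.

1980 hp

J = πd⁴/32 = π(0.0607)⁴/32 = 1.333×10^-6 m⁴.
T_max = τ_allow·J/r = 1.02×10^8 × 1.333×10^-6 / 0.0304 = 4479 N·m.
ω = 2π·3140/60 = 328.8 rad/s, so P_max = T_max·ω = 1.473×10^6 W.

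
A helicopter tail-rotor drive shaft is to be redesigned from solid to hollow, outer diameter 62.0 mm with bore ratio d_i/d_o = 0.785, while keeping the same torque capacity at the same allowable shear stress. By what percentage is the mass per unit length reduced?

Equal τ_max and T ⇒ the solid shaft needs d_s³ = d_o³(1−k⁴), so d_s = 62.0·(1−0.785⁴)^(1/3) = 52.88 mm.
Area ratio A_h/A_s = d_o²(1−k²)/d_s² = (1−k²)/(1−k⁴)^(2/3) = 0.5277.
Mass saving = 1 − 0.5277 = 47.2 %.

47.2 %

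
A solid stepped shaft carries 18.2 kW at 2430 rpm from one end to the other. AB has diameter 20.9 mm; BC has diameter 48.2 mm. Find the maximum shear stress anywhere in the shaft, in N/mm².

ω = 2π·2430/60 = 254.5 rad/s, so T = P/ω = 18.2×10³ / 254.5 = 71.52 N·m.
Under the same torque, τ_max = 16T/(πd³) is largest where d is smallest — segment AB (d = 20.9 mm).
τ_max = 16·71.52/(π·(0.0209)³) = 3.990×10^7 Pa.

39.9 N/mm²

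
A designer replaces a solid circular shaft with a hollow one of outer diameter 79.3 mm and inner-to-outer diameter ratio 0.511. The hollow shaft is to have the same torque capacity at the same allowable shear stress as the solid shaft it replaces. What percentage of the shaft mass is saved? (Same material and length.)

22.6 %

Equal τ_max and T ⇒ the solid shaft needs d_s³ = d_o³(1−k⁴), so d_s = 79.3·(1−0.511⁴)^(1/3) = 77.46 mm.
Area ratio A_h/A_s = d_o²(1−k²)/d_s² = (1−k²)/(1−k⁴)^(2/3) = 0.7745.
Mass saving = 1 − 0.7745 = 22.6 %.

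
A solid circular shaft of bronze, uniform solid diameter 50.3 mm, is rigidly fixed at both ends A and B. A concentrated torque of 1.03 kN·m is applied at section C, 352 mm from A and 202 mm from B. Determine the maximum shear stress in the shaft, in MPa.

With uniform GJ and both ends fixed, compatibility θ_AC = θ_CB gives T_A·a = T_B·b, together with T_A + T_B = T₀.
T_A = T₀·b/(a+b) = 1030·202/554.0 = 375.6 N·m; T_B = 654.4 N·m.
τ in each portion: τ_AC = 1.50×10^7 Pa, τ_CB = 2.62×10^7 Pa; maximum is in CB.
τ_max = T_CB·r/J = 654.4·0.0251/6.28×10^-7 = 2.619×10^7 Pa.

26.2 MPa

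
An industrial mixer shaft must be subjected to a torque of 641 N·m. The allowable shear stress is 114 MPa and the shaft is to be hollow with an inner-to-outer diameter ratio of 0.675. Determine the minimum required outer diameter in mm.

33.1 mm

For a hollow shaft with d_i/d_o = 0.675: τ_max = 16T/(π d_o³ (1−k⁴)), so d_o = [16T/(π τ_allow (1−k⁴))]^(1/3) = [16·641.0/(π·1.14×10^8·0.7924)]^(1/3) = 0.03306 m.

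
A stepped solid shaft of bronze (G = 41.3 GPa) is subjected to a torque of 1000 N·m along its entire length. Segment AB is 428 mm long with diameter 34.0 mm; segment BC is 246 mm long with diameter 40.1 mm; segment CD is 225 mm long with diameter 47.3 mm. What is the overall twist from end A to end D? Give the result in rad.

0.114 rad

J_AB = π(0.0340)⁴/32 = 1.31×10^-7 m⁴; J_BC = π(0.0401)⁴/32 = 2.54×10^-7 m⁴; J_CD = π(0.0473)⁴/32 = 4.91×10^-7 m⁴.
θ = (T/G)·Σ L_i/J_i = (1000/41.3×10⁹)·(0.428/1.31×10^-7 + 0.246/2.54×10^-7 + 0.225/4.91×10^-7) = 0.1135 rad.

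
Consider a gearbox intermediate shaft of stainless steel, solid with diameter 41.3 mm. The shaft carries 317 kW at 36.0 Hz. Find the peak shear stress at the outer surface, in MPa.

101 MPa

ω = 2π·36.0 = 226.2 rad/s, so T = P/ω = 317×10³ / 226.2 = 1401 N·m.
J = πd⁴/32 = π(0.0413)⁴/32 = 2.856×10^-7 m⁴.
τ_max = T·r/J = 1401 × 0.0206 / 2.856×10^-7 = 1.013×10^8 Pa.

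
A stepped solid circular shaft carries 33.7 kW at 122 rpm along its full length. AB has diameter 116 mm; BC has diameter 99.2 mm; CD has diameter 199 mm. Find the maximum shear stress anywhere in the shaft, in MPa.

ω = 2π·122/60 = 12.78 rad/s, so T = P/ω = 33.7×10³ / 12.78 = 2638 N·m.
Under the same torque, τ_max = 16T/(πd³) is largest where d is smallest — segment BC (d = 99.2 mm).
τ_max = 16·2638/(π·(0.0992)³) = 1.376×10^7 Pa.

13.8 MPa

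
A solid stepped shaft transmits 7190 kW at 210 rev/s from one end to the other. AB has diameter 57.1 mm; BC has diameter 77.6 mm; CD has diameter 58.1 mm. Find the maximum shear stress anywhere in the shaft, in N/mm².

ω = 2π·210 = 1319 rad/s, so T = P/ω = 7190×10³ / 1319 = 5449 N·m.
Under the same torque, τ_max = 16T/(πd³) is largest where d is smallest — segment AB (d = 57.1 mm).
τ_max = 16·5449/(π·(0.0571)³) = 1.491×10^8 Pa.

149 N/mm²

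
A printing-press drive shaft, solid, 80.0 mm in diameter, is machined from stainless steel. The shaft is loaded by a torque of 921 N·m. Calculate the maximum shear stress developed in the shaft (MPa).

9.16 MPa

J = πd⁴/32 = π(0.0800)⁴/32 = 4.021×10^-6 m⁴.
τ_max = T·r/J = 921.0 × 0.0400 / 4.021×10^-6 = 9.161×10^6 Pa.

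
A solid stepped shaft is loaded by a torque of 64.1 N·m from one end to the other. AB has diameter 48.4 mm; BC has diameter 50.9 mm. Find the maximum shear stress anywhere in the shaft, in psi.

418 psi

Under the same torque, τ_max = 16T/(πd³) is largest where d is smallest — segment AB (d = 48.4 mm).
τ_max = 16·64.10/(π·(0.0484)³) = 2.879×10^6 Pa.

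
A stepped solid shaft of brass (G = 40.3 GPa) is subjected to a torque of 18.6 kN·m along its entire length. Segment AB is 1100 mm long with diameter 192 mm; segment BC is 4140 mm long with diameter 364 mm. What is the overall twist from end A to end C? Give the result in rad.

J_AB = π(0.192)⁴/32 = 1.33×10^-4 m⁴; J_BC = π(0.364)⁴/32 = 1.72×10^-3 m⁴.
θ = (T/G)·Σ L_i/J_i = (18600/40.3×10⁹)·(1.10/1.33×10^-4 + 4.14/1.72×10^-3) = 4.914×10^-3 rad.

0.00491 rad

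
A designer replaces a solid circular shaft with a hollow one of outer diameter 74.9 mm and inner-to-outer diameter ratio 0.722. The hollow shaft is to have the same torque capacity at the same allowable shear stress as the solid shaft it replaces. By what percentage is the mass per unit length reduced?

40.9 %

Equal τ_max and T ⇒ the solid shaft needs d_s³ = d_o³(1−k⁴), so d_s = 74.9·(1−0.722⁴)^(1/3) = 67.39 mm.
Area ratio A_h/A_s = d_o²(1−k²)/d_s² = (1−k²)/(1−k⁴)^(2/3) = 0.5914.
Mass saving = 1 − 0.5914 = 40.9 %.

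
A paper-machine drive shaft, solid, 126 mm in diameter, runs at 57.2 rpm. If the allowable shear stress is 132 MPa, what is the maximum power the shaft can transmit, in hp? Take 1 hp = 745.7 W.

416 hp

J = πd⁴/32 = π(0.126)⁴/32 = 2.474×10^-5 m⁴.
T_max = τ_allow·J/r = 1.32×10^8 × 2.474×10^-5 / 0.0630 = 51850 N·m.
ω = 2π·57.2/60 = 5.990 rad/s, so P_max = T_max·ω = 3.106×10^5 W.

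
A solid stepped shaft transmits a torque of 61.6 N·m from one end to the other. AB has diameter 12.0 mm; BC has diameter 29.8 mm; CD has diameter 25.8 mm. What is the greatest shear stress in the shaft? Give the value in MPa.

182 MPa

Under the same torque, τ_max = 16T/(πd³) is largest where d is smallest — segment AB (d = 12.0 mm).
τ_max = 16·61.60/(π·(0.0120)³) = 1.816×10^8 Pa.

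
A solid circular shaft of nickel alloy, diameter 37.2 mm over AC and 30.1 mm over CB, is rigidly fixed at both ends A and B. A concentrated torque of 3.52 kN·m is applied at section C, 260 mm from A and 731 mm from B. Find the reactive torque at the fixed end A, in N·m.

3050 N·m

Compatibility: T_A·a/J_AC = T_B·b/J_CB with T_A + T_B = T₀.
J_AC = 1.88×10^-7 m⁴, J_CB = 8.06×10^-8 m⁴, so T_A = T₀·(J_AC/a)/((J_AC/a)+(J_CB/b)) = 3054 N·m, T_B = 465.7 N·m.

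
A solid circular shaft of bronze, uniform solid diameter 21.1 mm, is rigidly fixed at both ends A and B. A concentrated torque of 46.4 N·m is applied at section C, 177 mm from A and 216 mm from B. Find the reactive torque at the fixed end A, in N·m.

25.5 N·m

With uniform GJ and both ends fixed, compatibility θ_AC = θ_CB gives T_A·a = T_B·b, together with T_A + T_B = T₀.
T_A = T₀·b/(a+b) = 46.40·216/393.0 = 25.50 N·m; T_B = 20.90 N·m.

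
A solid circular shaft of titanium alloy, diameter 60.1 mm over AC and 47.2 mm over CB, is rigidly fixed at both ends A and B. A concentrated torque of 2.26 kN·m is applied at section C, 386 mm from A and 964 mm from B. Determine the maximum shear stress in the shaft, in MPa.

Compatibility: T_A·a/J_AC = T_B·b/J_CB with T_A + T_B = T₀.
J_AC = 1.28×10^-6 m⁴, J_CB = 4.87×10^-7 m⁴, so T_A = T₀·(J_AC/a)/((J_AC/a)+(J_CB/b)) = 1961 N·m, T_B = 298.8 N·m.
τ in each portion: τ_AC = 4.60×10^7 Pa, τ_CB = 1.45×10^7 Pa; maximum is in AC.
τ_max = T_AC·r/J = 1961·0.0301/1.28×10^-6 = 4.601×10^7 Pa.

46.0 MPa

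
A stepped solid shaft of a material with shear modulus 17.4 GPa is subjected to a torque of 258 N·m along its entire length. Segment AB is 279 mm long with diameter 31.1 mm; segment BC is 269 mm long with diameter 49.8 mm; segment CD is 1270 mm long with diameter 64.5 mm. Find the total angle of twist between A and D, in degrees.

3.59°

J_AB = π(0.0311)⁴/32 = 9.18×10^-8 m⁴; J_BC = π(0.0498)⁴/32 = 6.04×10^-7 m⁴; J_CD = π(0.0645)⁴/32 = 1.70×10^-6 m⁴.
θ = (T/G)·Σ L_i/J_i = (258.0/17.4×10⁹)·(0.279/9.18×10^-8 + 0.269/6.04×10^-7 + 1.27/1.70×10^-6) = 0.06273 rad.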